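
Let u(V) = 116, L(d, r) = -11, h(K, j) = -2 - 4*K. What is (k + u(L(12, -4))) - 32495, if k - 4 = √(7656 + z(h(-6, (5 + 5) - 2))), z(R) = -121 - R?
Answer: -32375 + √7513 ≈ -32288.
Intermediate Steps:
k = 4 + √7513 (k = 4 + √(7656 + (-121 - (-2 - 4*(-6)))) = 4 + √(7656 + (-121 - (-2 + 24))) = 4 + √(7656 + (-121 - 1*22)) = 4 + √(7656 + (-121 - 22)) = 4 + √(7656 - 143) = 4 + √7513 ≈ 90.678)
(k + u(L(12, -4))) - 32495 = ((4 + √7513) + 116) - 32495 = (120 + √7513) - 32495 = -32375 + √7513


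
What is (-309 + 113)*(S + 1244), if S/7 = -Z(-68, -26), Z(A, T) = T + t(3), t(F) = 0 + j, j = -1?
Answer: -280868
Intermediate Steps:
t(F) = -1 (t(F) = 0 - 1 = -1)
Z(A, T) = -1 + T (Z(A, T) = T - 1 = -1 + T)
S = 189 (S = 7*(-(-1 - 26)) = 7*(-1*(-27)) = 7*27 = 189)
(-309 + 113)*(S + 1244) = (-309 + 113)*(189 + 1244) = -196*1433 = -280868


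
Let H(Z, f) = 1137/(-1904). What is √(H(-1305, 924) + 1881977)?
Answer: √426410685449/476 ≈ 1371.9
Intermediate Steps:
H(Z, f) = -1137/1904 (H(Z, f) = 1137*(-1/1904) = -1137/1904)
√(H(-1305, 924) + 1881977) = √(-1137/1904 + 1881977) = √(3583283071/1904) = √426410685449/476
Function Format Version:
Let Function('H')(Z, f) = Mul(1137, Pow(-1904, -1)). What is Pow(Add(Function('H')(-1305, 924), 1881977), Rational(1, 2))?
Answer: Mul(Rational(1, 476), Pow(426410685449, Rational(1, 2))) ≈ 1371.9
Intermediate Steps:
Function('H')(Z, f) = Rational(-1137, 1904) (Function('H')(Z, f) = Mul(1137, Rational(-1, 1904)) = Rational(-1137, 1904))
Pow(Add(Function('H')(-1305, 924), 1881977), Rational(1, 2)) = Pow(Add(Rational(-1137, 1904), 1881977), Rational(1, 2)) = Pow(Rational(3583283071, 1904), Rational(1, 2)) = Mul(Rational(1, 476), Pow(426410685449, Rational(1, 2)))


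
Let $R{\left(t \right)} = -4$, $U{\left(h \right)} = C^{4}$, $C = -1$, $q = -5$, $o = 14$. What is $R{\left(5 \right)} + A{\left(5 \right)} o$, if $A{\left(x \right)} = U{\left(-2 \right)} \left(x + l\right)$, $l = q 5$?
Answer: $-284$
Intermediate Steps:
$U{\left(h \right)} = 1$ ($U{\left(h \right)} = \left(-1\right)^{4} = 1$)
$l = -25$ ($l = \left(-5\right) 5 = -25$)
$A{\left(x \right)} = -25 + x$ ($A{\left(x \right)} = 1 \left(x - 25\right) = 1 \left(-25 + x\right) = -25 + x$)
$R{\left(5 \right)} + A{\left(5 \right)} o = -4 + \left(-25 + 5\right) 14 = -4 - 280 = -284$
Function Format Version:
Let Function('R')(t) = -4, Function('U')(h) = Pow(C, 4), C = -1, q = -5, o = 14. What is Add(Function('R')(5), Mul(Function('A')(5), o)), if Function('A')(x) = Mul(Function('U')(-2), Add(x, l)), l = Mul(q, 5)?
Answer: -284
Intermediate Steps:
Function('U')(h) = 1 (Function('U')(h) = Pow(-1, 4) = 1)
l = -25 (l = Mul(-5, 5) = -25)
Function('A')(x) = Add(-25, x) (Function('A')(x) = Mul(1, Add(x, -25)) = Mul(1, Add(-25, x)) = Add(-25, x))
Add(Function('R')(5), Mul(Function('A')(5), o)) = Add(-4, Mul(Add(-25, 5), 14)) = Add(-4, Mul(-20, 14)) = Add(-4, -280) = -284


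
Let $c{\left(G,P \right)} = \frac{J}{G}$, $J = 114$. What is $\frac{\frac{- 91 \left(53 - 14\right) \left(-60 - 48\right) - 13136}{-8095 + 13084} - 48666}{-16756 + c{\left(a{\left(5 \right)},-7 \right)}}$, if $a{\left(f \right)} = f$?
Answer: $\frac{606061295}{208704837} \approx 2.9039$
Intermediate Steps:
$c{\left(G,P \right)} = \frac{114}{G}$
$\frac{\frac{- 91 \left(53 - 14\right) \left(-60 - 48\right) - 13136}{-8095 + 13084} - 48666}{-16756 + c{\left(a{\left(5 \right)},-7 \right)}} = \frac{\frac{- 91 \left(53 - 14\right) \left(-60 - 48\right) - 13136}{-8095 + 13084} - 48666}{-16756 + \frac{114}{5}} = \frac{\frac{- 91 \cdot 39 \left(-108\right) - 13136}{4989} - 48666}{-16756 + 114 \cdot \frac{1}{5}} = \frac{\left(\left(-91\right) \left(-4212\right) - 13136\right) \frac{1}{4989} - 48666}{-16756 + \frac{114}{5}} = \frac{\left(383292 - 13136\right) \frac{1}{4989} - 48666}{- \frac{83666}{5}} = \left(370156 \cdot \frac{1}{4989} - 48666\right) \left(- \frac{5}{83666}\right) = \left(\frac{370156}{4989} - 48666\right) \left(- \frac{5}{83666}\right) = \left(- \frac{242424518}{4989}\right) \left(- \frac{5}{83666}\right) = \frac{606061295}{208704837}$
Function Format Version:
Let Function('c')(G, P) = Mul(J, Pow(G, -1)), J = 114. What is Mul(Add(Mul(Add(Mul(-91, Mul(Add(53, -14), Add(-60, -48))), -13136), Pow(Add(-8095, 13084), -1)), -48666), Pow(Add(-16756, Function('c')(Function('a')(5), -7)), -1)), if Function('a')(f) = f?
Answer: Rational(606061295, 208704837) ≈ 2.9039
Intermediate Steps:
Function('c')(G, P) = Mul(114, Pow(G, -1))
Mul(Add(Mul(Add(Mul(-91, Mul(Add(53, -14), Add(-60, -48))), -13136), Pow(Add(-8095, 13084), -1)), -48666), Pow(Add(-16756, Function('c')(Function('a')(5), -7)), -1)) = Mul(Add(Mul(Add(Mul(-91, Mul(Add(53, -14), Add(-60, -48))), -13136), Pow(Add(-8095, 13084), -1)), -48666), Pow(Add(-16756, Mul(114, Pow(5, -1))), -1)) = Mul(Add(Mul(Add(Mul(-91, Mul(39, -108)), -13136), Pow(4989, -1)), -48666), Pow(Add(-16756, Mul(114, Rational(1, 5))), -1)) = Mul(Add(Mul(Add(Mul(-91, -4212), -13136), Rational(1, 4989)), -48666), Pow(Add(-16756, Rational(114, 5)), -1)) = Mul(Add(Mul(Add(383292, -13136), Rational(1, 4989)), -48666), Pow(Rational(-83666, 5), -1)) = Mul(Add(Mul(370156, Rational(1, 4989)), -48666), Rational(-5, 83666)) = Mul(Add(Rational(370156, 4989), -48666), Rational(-5, 83666)) = Mul(Rational(-242424518, 4989), Rational(-5, 83666)) = Rational(606061295, 208704837)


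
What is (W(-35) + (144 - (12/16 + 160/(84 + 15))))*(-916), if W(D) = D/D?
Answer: -12934607/99 ≈ -1.3065e+5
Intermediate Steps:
W(D) = 1
(W(-35) + (144 - (12/16 + 160/(84 + 15))))*(-916) = (1 + (144 - (12/16 + 160/(84 + 15))))*(-916) = (1 + (144 - (12*(1/16) + 160/99)))*(-916) = (1 + (144 - (¾ + 160*(1/99))))*(-916) = (1 + (144 - (¾ + 160/99)))*(-916) = (1 + (144 - 1*937/396))*(-916) = (1 + (144 - 937/396))*(-916) = (1 + 56087/396)*(-916) = (56483/396)*(-916) = -12934607/99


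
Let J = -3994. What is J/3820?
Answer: -1997/1910 ≈ -1.0455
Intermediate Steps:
J/3820 = -3994/3820 = -3994*1/3820 = -1997/1910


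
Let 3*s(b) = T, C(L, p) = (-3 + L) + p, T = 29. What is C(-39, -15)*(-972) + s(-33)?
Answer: 166241/3 ≈ 55414.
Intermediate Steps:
C(L, p) = -3 + L + p
s(b) = 29/3 (s(b) = (1/3)*29 = 29/3)
C(-39, -15)*(-972) + s(-33) = (-3 - 39 - 15)*(-972) + 29/3 = -57*(-972) + 29/3 = 55404 + 29/3 = 166241/3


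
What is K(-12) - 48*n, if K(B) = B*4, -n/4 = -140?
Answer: -26928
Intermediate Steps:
n = 560 (n = -4*(-140) = 560)
K(B) = 4*B
K(-12) - 48*n = 4*(-12) - 48*560 = -48 - 26880 = -26928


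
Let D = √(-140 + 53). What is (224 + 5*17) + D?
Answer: 309 + I*√87 ≈ 309.0 + 9.3274*I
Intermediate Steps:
D = I*√87 (D = √(-87) = I*√87 ≈ 9.3274*I)
(224 + 5*17) + D = (224 + 5*17) + I*√87 = (224 + 85) + I*√87 = 309 + I*√87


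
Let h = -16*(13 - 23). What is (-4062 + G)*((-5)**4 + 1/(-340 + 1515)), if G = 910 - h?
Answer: -2432253312/1175 ≈ -2.0700e+6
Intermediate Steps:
h = 160 (h = -16*(-10) = 160)
G = 750 (G = 910 - 1*160 = 910 - 160 = 750)
(-4062 + G)*((-5)**4 + 1/(-340 + 1515)) = (-4062 + 750)*((-5)**4 + 1/(-340 + 1515)) = -3312*(625 + 1/1175) = -3312*734376/1175 = -2432253312/1175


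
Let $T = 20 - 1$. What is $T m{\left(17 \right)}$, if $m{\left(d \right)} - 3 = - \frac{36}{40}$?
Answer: $\frac{399}{10} \approx 39.9$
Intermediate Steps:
$m{\left(d \right)} = \frac{21}{10}$ ($m{\left(d \right)} = 3 - \frac{36}{40} = 3 - \frac{9}{10} = \frac{21}{10}$)
$T = 19$
$T m{\left(17 \right)} = 19 \cdot \frac{21}{10} = \frac{399}{10}$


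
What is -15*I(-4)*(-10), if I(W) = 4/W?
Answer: -150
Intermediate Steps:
-15*I(-4)*(-10) = -60/(-4)*(-10) = -60*(-1)/4*(-10) = -15*(-1)*(-10) = 15*(-10) = -150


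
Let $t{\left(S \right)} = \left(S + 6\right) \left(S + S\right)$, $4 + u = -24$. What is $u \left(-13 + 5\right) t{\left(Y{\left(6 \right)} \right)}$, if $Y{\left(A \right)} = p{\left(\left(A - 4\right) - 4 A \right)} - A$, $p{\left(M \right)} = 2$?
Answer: $-3584$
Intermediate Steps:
$u = -28$ ($u = -4 - 24 = -28$)
$Y{\left(A \right)} = 2 - A$
$t{\left(S \right)} = 2 S \left(6 + S\right)$ ($t{\left(S \right)} = \left(6 + S\right) 2 S = 2 S \left(6 + S\right)$)
$u \left(-13 + 5\right) t{\left(Y{\left(6 \right)} \right)} = - 28 \left(-13 + 5\right) 2 \left(2 - 6\right) \left(6 + \left(2 - 6\right)\right) = \left(-28\right) \left(-8\right) 2 \left(2 - 6\right) \left(6 + \left(2 - 6\right)\right) = 224 \cdot 2 \left(-4\right) \left(6 - 4\right) = 224 \cdot 2 \left(-4\right) 2 = 224 \left(-16\right) = -3584$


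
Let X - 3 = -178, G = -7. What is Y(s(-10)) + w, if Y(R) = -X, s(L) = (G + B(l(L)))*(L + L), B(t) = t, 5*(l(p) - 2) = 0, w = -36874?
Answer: -36699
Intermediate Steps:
X = -175 (X = 3 - 178 = -175)
l(p) = 2 (l(p) = 2 + (⅕)*0 = 2 + 0 = 2)
s(L) = -10*L (s(L) = (-7 + 2)*(L + L) = -10*L)
Y(R) = 175 (Y(R) = -1*(-175) = 175)
Y(s(-10)) + w = 175 - 36874 = -36699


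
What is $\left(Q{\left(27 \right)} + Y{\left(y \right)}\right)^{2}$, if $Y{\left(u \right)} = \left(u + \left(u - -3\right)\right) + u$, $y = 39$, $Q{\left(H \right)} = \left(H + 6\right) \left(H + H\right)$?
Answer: $3617604$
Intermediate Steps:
$Q{\left(H \right)} = 2 H \left(6 + H\right)$ ($Q{\left(H \right)} = \left(6 + H\right) 2 H = 2 H \left(6 + H\right)$)
$Y{\left(u \right)} = 3 + 3 u$ ($Y{\left(u \right)} = \left(u + \left(u + 3\right)\right) + u = \left(u + \left(3 + u\right)\right) + u = \left(3 + 2 u\right) + u = 3 + 3 u$)
$\left(Q{\left(27 \right)} + Y{\left(y \right)}\right)^{2} = \left(2 \cdot 27 \left(6 + 27\right) + \left(3 + 3 \cdot 39\right)\right)^{2} = \left(2 \cdot 27 \cdot 33 + \left(3 + 117\right)\right)^{2} = \left(1782 + 120\right)^{2} = 1902^{2} = 3617604$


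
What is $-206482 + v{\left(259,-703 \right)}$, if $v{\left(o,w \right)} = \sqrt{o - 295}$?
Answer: $-206482 + 6 i \approx -2.0648 \cdot 10^{5} + 6.0 i$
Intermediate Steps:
$v{\left(o,w \right)} = \sqrt{-295 + o}$
$-206482 + v{\left(259,-703 \right)} = -206482 + \sqrt{-295 + 259} = -206482 + \sqrt{-36} = -206482 + 6 i$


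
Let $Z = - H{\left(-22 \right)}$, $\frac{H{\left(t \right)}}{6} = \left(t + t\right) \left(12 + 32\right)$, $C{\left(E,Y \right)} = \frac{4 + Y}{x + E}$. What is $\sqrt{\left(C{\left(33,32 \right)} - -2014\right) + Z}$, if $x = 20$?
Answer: $\frac{\sqrt{38288578}}{53} \approx 116.75$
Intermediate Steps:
$C{\left(E,Y \right)} = \frac{4 + Y}{20 + E}$
$H{\left(t \right)} = 528 t$ ($H{\left(t \right)} = 6 \left(t + t\right) \left(12 + 32\right) = 6 \cdot 2 t 44 = 6 \cdot 88 t = 528 t$)
$Z = 11616$ ($Z = - 528 \left(-22\right) = \left(-1\right) \left(-11616\right) = 11616$)
$\sqrt{\left(C{\left(33,32 \right)} - -2014\right) + Z} = \sqrt{\left(\frac{4 + 32}{20 + 33} - -2014\right) + 11616} = \sqrt{\left(\frac{1}{53} \cdot 36 + 2014\right) + 11616} = \sqrt{\left(\frac{36}{53} + 2014\right) + 11616} = \sqrt{\frac{106778}{53} + 11616} = \sqrt{\frac{722426}{53}} = \frac{\sqrt{38288578}}{53}$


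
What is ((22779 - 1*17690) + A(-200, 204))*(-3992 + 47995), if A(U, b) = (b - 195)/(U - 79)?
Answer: 6941825274/31 ≈ 2.2393e+8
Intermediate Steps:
A(U, b) = (-195 + b)/(-79 + U)
((22779 - 1*17690) + A(-200, 204))*(-3992 + 47995) = ((22779 - 1*17690) + (-195 + 204)/(-79 - 200))*(-3992 + 47995) = ((22779 - 17690) + 9/(-279))*44003 = (5089 - 1/279*9)*44003 = (5089 - 1/31)*44003 = (157758/31)*44003 = 6941825274/31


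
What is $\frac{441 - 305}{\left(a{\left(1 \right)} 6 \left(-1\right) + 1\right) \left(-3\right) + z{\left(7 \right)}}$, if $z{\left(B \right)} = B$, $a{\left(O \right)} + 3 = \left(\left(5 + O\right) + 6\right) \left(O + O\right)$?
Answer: $\frac{68}{191} \approx 0.35602$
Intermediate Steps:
$a{\left(O \right)} = -3 + 2 O \left(11 + O\right)$ ($a{\left(O \right)} = -3 + \left(\left(5 + O\right) + 6\right) \left(O + O\right) = -3 + \left(11 + O\right) 2 O = -3 + 2 O \left(11 + O\right)$)
$\frac{441 - 305}{\left(a{\left(1 \right)} 6 \left(-1\right) + 1\right) \left(-3\right) + z{\left(7 \right)}} = \frac{441 - 305}{\left(\left(-3 + 2 \cdot 1^{2} + 22 \cdot 1\right) 6 \left(-1\right) + 1\right) \left(-3\right) + 7} = \frac{136}{\left(\left(-3 + 2 \cdot 1 + 22\right) 6 \left(-1\right) + 1\right) \left(-3\right) + 7} = \frac{136}{\left(\left(-3 + 2 + 22\right) 6 \left(-1\right) + 1\right) \left(-3\right) + 7} = \frac{136}{\left(21 \cdot 6 \left(-1\right) + 1\right) \left(-3\right) + 7} = \frac{136}{\left(126 \left(-1\right) + 1\right) \left(-3\right) + 7} = \frac{136}{\left(-126 + 1\right) \left(-3\right) + 7} = \frac{136}{\left(-125\right) \left(-3\right) + 7} = \frac{136}{375 + 7} = \frac{136}{382} = 136 \cdot \frac{1}{382} = \frac{68}{191}$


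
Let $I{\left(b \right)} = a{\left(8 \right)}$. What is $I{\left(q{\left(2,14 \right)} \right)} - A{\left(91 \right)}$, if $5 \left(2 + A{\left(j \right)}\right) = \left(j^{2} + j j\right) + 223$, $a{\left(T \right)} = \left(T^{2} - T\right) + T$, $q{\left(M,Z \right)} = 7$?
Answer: $-3291$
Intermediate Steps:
$a{\left(T \right)} = T^{2}$
$I{\left(b \right)} = 64$ ($I{\left(b \right)} = 8^{2} = 64$)
$A{\left(j \right)} = \frac{213}{5} + \frac{2 j^{2}}{5}$ ($A{\left(j \right)} = -2 + \frac{\left(j^{2} + j j\right) + 223}{5} = -2 + \frac{\left(j^{2} + j^{2}\right) + 223}{5} = -2 + \frac{2 j^{2} + 223}{5} = -2 + \frac{223 + 2 j^{2}}{5} = -2 + \left(\frac{223}{5} + \frac{2 j^{2}}{5}\right) = \frac{213}{5} + \frac{2 j^{2}}{5}$)
$I{\left(q{\left(2,14 \right)} \right)} - A{\left(91 \right)} = 64 - \left(\frac{213}{5} + \frac{2 \cdot 91^{2}}{5}\right) = 64 - \left(\frac{213}{5} + \frac{2}{5} \cdot 8281\right) = 64 - \left(\frac{213}{5} + \frac{16562}{5}\right) = 64 - 3355 = -3291$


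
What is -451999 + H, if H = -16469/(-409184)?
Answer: -184950742347/409184 ≈ -4.5200e+5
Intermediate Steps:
H = 16469/409184 (H = -16469*(-1/409184) = 16469/409184 ≈ 0.040248)
-451999 + H = -451999 + 16469/409184 = -184950742347/409184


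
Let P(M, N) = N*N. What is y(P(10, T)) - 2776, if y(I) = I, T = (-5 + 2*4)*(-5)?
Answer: -2551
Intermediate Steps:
T = -15 (T = (-5 + 8)*(-5) = 3*(-5) = -15)
P(M, N) = N²
y(P(10, T)) - 2776 = (-15)² - 2776 = 225 - 2776 = -2551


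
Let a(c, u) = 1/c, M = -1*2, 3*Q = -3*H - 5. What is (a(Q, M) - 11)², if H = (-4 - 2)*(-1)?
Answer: 65536/529 ≈ 123.89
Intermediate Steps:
H = 6 (H = -6*(-1) = 6)
Q = -23/3 (Q = (-3*6 - 5)/3 = (-18 - 5)/3 = (⅓)*(-23) = -23/3 ≈ -7.6667)
M = -2
(a(Q, M) - 11)² = (1/(-23/3) - 11)² = (-3/23 - 11)² = (-256/23)² = 65536/529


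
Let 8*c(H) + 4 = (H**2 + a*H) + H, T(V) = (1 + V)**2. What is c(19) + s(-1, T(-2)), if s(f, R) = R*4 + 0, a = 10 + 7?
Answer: 731/8 ≈ 91.375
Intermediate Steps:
a = 17
s(f, R) = 4*R (s(f, R) = 4*R + 0 = 4*R)
c(H) = -1/2 + H**2/8 + 9*H/4 (c(H) = -1/2 + ((H**2 + 17*H) + H)/8 = -1/2 + (H**2 + 18*H)/8 = -1/2 + (H**2/8 + 9*H/4) = -1/2 + H**2/8 + 9*H/4)
c(19) + s(-1, T(-2)) = (-1/2 + (1/8)*19**2 + (9/4)*19) + 4*(1 - 2)**2 = (-1/2 + (1/8)*361 + 171/4) + 4*(-1)**2 = (-1/2 + 361/8 + 171/4) + 4*1 = 699/8 + 4 = 731/8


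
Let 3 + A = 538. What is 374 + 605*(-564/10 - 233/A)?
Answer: -3639229/107 ≈ -34012.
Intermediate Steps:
A = 535 (A = -3 + 538 = 535)
374 + 605*(-564/10 - 233/A) = 374 + 605*(-564/10 - 233/535) = 374 + 605*(-564*⅒ - 233*1/535) = 374 + 605*(-282/5 - 233/535) = 374 + 605*(-30407/535) = 374 - 3679247/107 = -3639229/107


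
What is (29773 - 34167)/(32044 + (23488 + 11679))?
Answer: -4394/67211 ≈ -0.065376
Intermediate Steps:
(29773 - 34167)/(32044 + (23488 + 11679)) = -4394/(32044 + 35167) = -4394/67211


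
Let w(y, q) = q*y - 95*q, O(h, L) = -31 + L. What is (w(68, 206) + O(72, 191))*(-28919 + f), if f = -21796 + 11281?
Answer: 213022468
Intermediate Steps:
f = -10515
w(y, q) = -95*q + q*y
(w(68, 206) + O(72, 191))*(-28919 + f) = (206*(-95 + 68) + (-31 + 191))*(-28919 - 10515) = (206*(-27) + 160)*(-39434) = (-5562 + 160)*(-39434) = -5402*(-39434) = 213022468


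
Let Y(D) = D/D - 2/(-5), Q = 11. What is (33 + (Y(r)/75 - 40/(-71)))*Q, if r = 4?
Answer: 9835342/26625 ≈ 369.40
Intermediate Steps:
Y(D) = 7/5 (Y(D) = 1 - 2*(-⅕) = 1 + ⅖ = 7/5)
(33 + (Y(r)/75 - 40/(-71)))*Q = (33 + ((7/5)/75 - 40/(-71)))*11 = (33 + ((7/5)*(1/75) - 40*(-1/71)))*11 = (33 + (7/375 + 40/71))*11 = (33 + 15497/26625)*11 = (894122/26625)*11 = 9835342/26625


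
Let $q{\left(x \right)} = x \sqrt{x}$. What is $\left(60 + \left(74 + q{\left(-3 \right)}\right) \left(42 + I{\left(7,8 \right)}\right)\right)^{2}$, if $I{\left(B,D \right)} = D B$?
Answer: $53206036 - 4299456 i \sqrt{3} \approx 5.3206 \cdot 10^{7} - 7.4469 \cdot 10^{6} i$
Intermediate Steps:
$q{\left(x \right)} = x^{\frac{3}{2}}$
$I{\left(B,D \right)} = B D$
$\left(60 + \left(74 + q{\left(-3 \right)}\right) \left(42 + I{\left(7,8 \right)}\right)\right)^{2} = \left(60 + \left(74 + \left(-3\right)^{\frac{3}{2}}\right) \left(42 + 7 \cdot 8\right)\right)^{2} = \left(60 + \left(74 - 3 i \sqrt{3}\right) \left(42 + 56\right)\right)^{2} = \left(60 + \left(74 - 3 i \sqrt{3}\right) 98\right)^{2} = \left(60 + \left(7252 - 294 i \sqrt{3}\right)\right)^{2} = \left(7312 - 294 i \sqrt{3}\right)^{2}$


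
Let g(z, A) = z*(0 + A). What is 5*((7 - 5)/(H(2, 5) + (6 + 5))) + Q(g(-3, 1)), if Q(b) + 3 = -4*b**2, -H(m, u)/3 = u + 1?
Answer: -283/7 ≈ -40.429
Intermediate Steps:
H(m, u) = -3 - 3*u (H(m, u) = -3*(u + 1) = -3*(1 + u) = -3 - 3*u)
g(z, A) = A*z (g(z, A) = z*A = A*z)
Q(b) = -3 - 4*b**2
5*((7 - 5)/(H(2, 5) + (6 + 5))) + Q(g(-3, 1)) = 5*((7 - 5)/((-3 - 3*5) + (6 + 5))) + (-3 - 4*(1*(-3))**2) = 5*(2/((-3 - 15) + 11)) + (-3 - 4*(-3)**2) = 5*(2/(-18 + 11)) + (-3 - 4*9) = 5*(2/(-7)) + (-3 - 36) = 5*(2*(-1/7)) - 39 = 5*(-2/7) - 39 = -10/7 - 39 = -283/7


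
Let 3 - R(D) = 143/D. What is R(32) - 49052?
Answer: -1569711/32 ≈ -49054.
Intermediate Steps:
R(D) = 3 - 143/D
R(32) - 49052 = (3 - 143/32) - 49052 = -47/32 - 49052 = -1569711/32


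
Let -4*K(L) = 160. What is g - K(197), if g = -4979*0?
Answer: 40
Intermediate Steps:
K(L) = -40 (K(L) = -1/4*160 = -40)
g = 0
g - K(197) = 0 - 1*(-40) = 0 + 40 = 40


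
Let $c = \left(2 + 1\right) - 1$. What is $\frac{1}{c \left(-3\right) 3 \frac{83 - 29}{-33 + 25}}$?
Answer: $\frac{2}{243} \approx 0.0082304$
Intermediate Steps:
$c = 2$ ($c = 3 - 1 = 2$)
$\frac{1}{c \left(-3\right) 3 \frac{83 - 29}{-33 + 25}} = \frac{1}{2 \left(-3\right) 3 \frac{83 - 29}{-33 + 25}} = \frac{1}{\left(-6\right) 3 \frac{54}{-8}} = \frac{1}{\left(-18\right) 54 \left(- \frac{1}{8}\right)} = \frac{1}{\left(-18\right) \left(- \frac{27}{4}\right)} = \frac{1}{\frac{243}{2}} = \frac{2}{243}$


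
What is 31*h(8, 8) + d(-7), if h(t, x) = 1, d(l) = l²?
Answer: 80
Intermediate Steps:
31*h(8, 8) + d(-7) = 31*1 + (-7)² = 31 + 49 = 80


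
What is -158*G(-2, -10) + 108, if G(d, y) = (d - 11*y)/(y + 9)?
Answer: 17172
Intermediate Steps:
G(d, y) = (d - 11*y)/(9 + y)
-158*G(-2, -10) + 108 = -158*(-2 - 11*(-10))/(9 - 10) + 108 = -158*(-2 + 110)/(-1) + 108 = -(-158)*108 + 108 = -158*(-108) + 108 = 17064 + 108 = 17172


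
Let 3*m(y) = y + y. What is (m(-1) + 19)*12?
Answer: 220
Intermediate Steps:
m(y) = 2*y/3 (m(y) = (y + y)/3 = (2*y)/3 = 2*y/3)
(m(-1) + 19)*12 = ((⅔)*(-1) + 19)*12 = (-⅔ + 19)*12 = (55/3)*12 = 220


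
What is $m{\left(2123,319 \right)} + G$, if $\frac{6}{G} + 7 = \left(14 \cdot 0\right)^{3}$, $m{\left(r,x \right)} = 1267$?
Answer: $\frac{8863}{7} \approx 1266.1$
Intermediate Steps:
$G = - \frac{6}{7}$ ($G = \frac{6}{-7 + \left(14 \cdot 0\right)^{3}} = \frac{6}{-7 + 0^{3}} = \frac{6}{-7 + 0} = \frac{6}{-7} = 6 \left(- \frac{1}{7}\right) = - \frac{6}{7} \approx -0.85714$)
$m{\left(2123,319 \right)} + G = 1267 - \frac{6}{7} = \frac{8863}{7}$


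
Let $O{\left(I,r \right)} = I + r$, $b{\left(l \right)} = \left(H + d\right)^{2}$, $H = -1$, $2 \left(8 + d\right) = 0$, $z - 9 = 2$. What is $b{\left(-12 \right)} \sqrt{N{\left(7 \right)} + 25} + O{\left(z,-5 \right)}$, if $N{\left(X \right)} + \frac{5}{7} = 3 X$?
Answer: $6 + \frac{81 \sqrt{2219}}{7} \approx 551.09$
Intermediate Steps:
$z = 11$ ($z = 9 + 2 = 11$)
$d = -8$ ($d = -8 + \frac{1}{2} \cdot 0 = -8 + 0 = -8$)
$N{\left(X \right)} = - \frac{5}{7} + 3 X$
$b{\left(l \right)} = 81$ ($b{\left(l \right)} = \left(-1 - 8\right)^{2} = \left(-9\right)^{2} = 81$)
$b{\left(-12 \right)} \sqrt{N{\left(7 \right)} + 25} + O{\left(z,-5 \right)} = 81 \sqrt{\left(- \frac{5}{7} + 3 \cdot 7\right) + 25} + \left(11 - 5\right) = 81 \sqrt{\left(- \frac{5}{7} + 21\right) + 25} + 6 = 81 \sqrt{\frac{142}{7} + 25} + 6 = 81 \sqrt{\frac{317}{7}} + 6 = 81 \frac{\sqrt{2219}}{7} + 6 = \frac{81 \sqrt{2219}}{7} + 6 = 6 + \frac{81 \sqrt{2219}}{7}$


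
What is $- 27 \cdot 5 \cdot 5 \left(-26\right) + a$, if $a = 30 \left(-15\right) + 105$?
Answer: $17205$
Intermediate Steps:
$a = -345$ ($a = -450 + 105 = -345$)
$- 27 \cdot 5 \cdot 5 \left(-26\right) + a = - 27 \cdot 5 \cdot 5 \left(-26\right) - 345 = \left(-27\right) 25 \left(-26\right) - 345 = \left(-675\right) \left(-26\right) - 345 = 17550 - 345 = 17205$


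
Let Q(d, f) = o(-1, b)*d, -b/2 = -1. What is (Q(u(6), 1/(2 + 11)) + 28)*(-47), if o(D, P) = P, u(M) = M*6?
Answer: -4700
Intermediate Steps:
u(M) = 6*M
b = 2 (b = -2*(-1) = 2)
Q(d, f) = 2*d
(Q(u(6), 1/(2 + 11)) + 28)*(-47) = (2*(6*6) + 28)*(-47) = (2*36 + 28)*(-47) = (72 + 28)*(-47) = 100*(-47) = -4700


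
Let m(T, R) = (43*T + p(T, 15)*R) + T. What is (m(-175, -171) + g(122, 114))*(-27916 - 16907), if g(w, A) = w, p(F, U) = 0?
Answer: 339668694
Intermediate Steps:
m(T, R) = 44*T (m(T, R) = (43*T + 0*R) + T = (43*T + 0) + T = 43*T + T = 44*T)
(m(-175, -171) + g(122, 114))*(-27916 - 16907) = (44*(-175) + 122)*(-27916 - 16907) = (-7700 + 122)*(-44823) = -7578*(-44823) = 339668694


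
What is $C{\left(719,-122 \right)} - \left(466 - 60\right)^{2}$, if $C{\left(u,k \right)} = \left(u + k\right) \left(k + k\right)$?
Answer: $-310504$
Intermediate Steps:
$C{\left(u,k \right)} = 2 k \left(k + u\right)$ ($C{\left(u,k \right)} = \left(k + u\right) 2 k = 2 k \left(k + u\right)$)
$C{\left(719,-122 \right)} - \left(466 - 60\right)^{2} = 2 \left(-122\right) \left(-122 + 719\right) - \left(466 - 60\right)^{2} = 2 \left(-122\right) 597 - 406^{2} = -145668 - 164836 = -310504$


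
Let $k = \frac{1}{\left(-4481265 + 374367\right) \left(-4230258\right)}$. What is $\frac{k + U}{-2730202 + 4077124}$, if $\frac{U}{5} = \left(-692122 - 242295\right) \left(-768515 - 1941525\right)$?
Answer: $\frac{219971901317103171442245601}{23400396634641012648} \approx 9.4004 \cdot 10^{6}$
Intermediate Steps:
$U = 12661537233400$ ($U = 5 \left(-692122 - 242295\right) \left(-768515 - 1941525\right) = 5 \left(\left(-934417\right) \left(-2710040\right)\right) = 5 \cdot 2532307446680 = 12661537233400$)
$k = \frac{1}{17373238119684}$ ($k = \frac{1}{-4106898} \left(- \frac{1}{4230258}\right) = \left(- \frac{1}{4106898}\right) \left(- \frac{1}{4230258}\right) = \frac{1}{17373238119684} \approx 5.756 \cdot 10^{-14}$)
$\frac{k + U}{-2730202 + 4077124} = \frac{\frac{1}{17373238119684} + 12661537233400}{-2730202 + 4077124} = \frac{219971901317103171442245601}{17373238119684 \cdot 1346922} = \frac{219971901317103171442245601}{17373238119684} \cdot \frac{1}{1346922} = \frac{219971901317103171442245601}{23400396634641012648}$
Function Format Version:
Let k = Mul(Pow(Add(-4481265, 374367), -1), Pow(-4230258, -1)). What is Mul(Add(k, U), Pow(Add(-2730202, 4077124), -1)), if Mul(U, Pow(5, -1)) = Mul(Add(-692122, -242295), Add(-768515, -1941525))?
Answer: Rational(219971901317103171442245601, 23400396634641012648) ≈ 9.4004e+6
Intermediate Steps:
U = 12661537233400 (U = Mul(5, Mul(Add(-692122, -242295), Add(-768515, -1941525))) = Mul(5, Mul(-934417, -2710040)) = Mul(5, 2532307446680) = 12661537233400)
k = Rational(1, 17373238119684) (k = Mul(Pow(-4106898, -1), Rational(-1, 4230258)) = Mul(Rational(-1, 4106898), Rational(-1, 4230258)) = Rational(1, 17373238119684) ≈ 5.7560e-14)
Mul(Add(k, U), Pow(Add(-2730202, 4077124), -1)) = Mul(Add(Rational(1, 17373238119684), 12661537233400), Pow(Add(-2730202, 4077124), -1)) = Mul(Rational(219971901317103171442245601, 17373238119684), Pow(1346922, -1)) = Mul(Rational(219971901317103171442245601, 17373238119684), Rational(1, 1346922)) = Rational(219971901317103171442245601, 23400396634641012648)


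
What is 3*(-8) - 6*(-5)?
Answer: 6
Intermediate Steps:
3*(-8) - 6*(-5) = -24 + 30 = 6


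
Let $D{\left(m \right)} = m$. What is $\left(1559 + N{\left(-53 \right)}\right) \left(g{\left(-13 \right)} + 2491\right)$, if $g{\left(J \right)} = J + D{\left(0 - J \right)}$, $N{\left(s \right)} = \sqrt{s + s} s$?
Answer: $3883469 - 132023 i \sqrt{106} \approx 3.8835 \cdot 10^{6} - 1.3593 \cdot 10^{6} i$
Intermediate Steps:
$N{\left(s \right)} = \sqrt{2} s^{\frac{3}{2}}$ ($N{\left(s \right)} = \sqrt{2 s} s = \sqrt{2} \sqrt{s} s = \sqrt{2} s^{\frac{3}{2}}$)
$g{\left(J \right)} = 0$ ($g{\left(J \right)} = J + \left(0 - J\right) = J - J = 0$)
$\left(1559 + N{\left(-53 \right)}\right) \left(g{\left(-13 \right)} + 2491\right) = \left(1559 + \sqrt{2} \left(-53\right)^{\frac{3}{2}}\right) \left(0 + 2491\right) = \left(1559 + \sqrt{2} \left(- 53 i \sqrt{53}\right)\right) 2491 = \left(1559 - 53 i \sqrt{106}\right) 2491 = 3883469 - 132023 i \sqrt{106}$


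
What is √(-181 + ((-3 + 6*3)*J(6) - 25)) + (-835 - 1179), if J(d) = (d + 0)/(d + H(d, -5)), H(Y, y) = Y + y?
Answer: -2014 + 26*I*√14/7 ≈ -2014.0 + 13.898*I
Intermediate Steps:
J(d) = d/(-5 + 2*d) (J(d) = (d + 0)/(d + (d - 5)) = d/(d + (-5 + d)) = d/(-5 + 2*d))
√(-181 + ((-3 + 6*3)*J(6) - 25)) + (-835 - 1179) = √(-181 + ((-3 + 6*3)*(6/(-5 + 2*6)) - 25)) + (-835 - 1179) = √(-181 + ((-3 + 18)*(6/(-5 + 12)) - 25)) - 2014 = √(-181 + (15*(6/7) - 25)) - 2014 = √(-181 + (90/7 - 25)) - 2014 = √(-181 - 85/7) - 2014 = √(-1352/7) - 2014 = 26*I*√14/7 - 2014 = -2014 + 26*I*√14/7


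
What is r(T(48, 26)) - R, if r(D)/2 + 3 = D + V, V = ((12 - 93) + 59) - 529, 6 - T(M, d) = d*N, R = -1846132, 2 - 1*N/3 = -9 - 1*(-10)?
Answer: 1844880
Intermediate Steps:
N = 3 (N = 6 - 3*(-9 - 1*(-10)) = 6 - 3*(-9 + 10) = 6 - 3*1 = 6 - 3 = 3)
T(M, d) = 6 - 3*d (T(M, d) = 6 - d*3 = 6 - 3*d)
V = -551 (V = (-81 + 59) - 529 = -22 - 529 = -551)
r(D) = -1108 + 2*D (r(D) = -6 + 2*(D - 551) = -6 + 2*(-551 + D) = -6 + (-1102 + 2*D) = -1108 + 2*D)
r(T(48, 26)) - R = (-1108 + 2*(6 - 3*26)) - 1*(-1846132) = (-1108 + 2*(6 - 78)) + 1846132 = (-1108 + 2*(-72)) + 1846132 = (-1108 - 144) + 1846132 = -1252 + 1846132 = 1844880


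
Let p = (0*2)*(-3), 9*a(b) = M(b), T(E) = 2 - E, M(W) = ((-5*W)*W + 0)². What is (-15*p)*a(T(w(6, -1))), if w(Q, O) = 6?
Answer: 0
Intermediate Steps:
M(W) = 25*W⁴ (M(W) = (-5*W² + 0)² = (-5*W²)² = 25*W⁴)
a(b) = 25*b⁴/9 (a(b) = (25*b⁴)/9 = 25*b⁴/9)
p = 0 (p = 0*(-3) = 0)
(-15*p)*a(T(w(6, -1))) = (-15*0)*(25*(2 - 1*6)⁴/9) = 0*(25*(2 - 6)⁴/9) = 0*((25/9)*(-4)⁴) = 0*((25/9)*256) = 0*(6400/9) = 0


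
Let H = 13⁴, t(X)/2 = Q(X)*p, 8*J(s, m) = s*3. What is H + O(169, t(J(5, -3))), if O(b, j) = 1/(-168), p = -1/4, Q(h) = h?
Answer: 4798247/168 ≈ 28561.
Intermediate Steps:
J(s, m) = 3*s/8 (J(s, m) = (s*3)/8 = (3*s)/8 = 3*s/8)
p = -¼ (p = -1*¼ = -¼ ≈ -0.25000)
t(X) = -X/2 (t(X) = 2*(X*(-¼)) = 2*(-X/4) = -X/2)
O(b, j) = -1/168
H = 28561
H + O(169, t(J(5, -3))) = 28561 - 1/168 = 4798247/168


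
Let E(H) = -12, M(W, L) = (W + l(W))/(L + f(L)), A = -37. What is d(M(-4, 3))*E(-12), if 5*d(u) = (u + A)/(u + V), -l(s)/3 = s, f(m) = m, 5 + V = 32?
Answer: 1284/425 ≈ 3.0212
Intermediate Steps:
V = 27 (V = -5 + 32 = 27)
l(s) = -3*s
M(W, L) = -W/L (M(W, L) = (W - 3*W)/(L + L) = (-2*W)/((2*L)) = (-2*W)*(1/(2*L)) = -W/L)
d(u) = (-37 + u)/(5*(27 + u)) (d(u) = ((u - 37)/(u + 27))/5 = ((-37 + u)/(27 + u))/5 = (-37 + u)/(5*(27 + u)))
d(M(-4, 3))*E(-12) = ((-37 - 1*(-4)/3)/(5*(27 - 1*(-4)/3)))*(-12) = ((-37 - 1*(-4)*1/3)/(5*(27 - 1*(-4)*1/3)))*(-12) = ((-37 + 4/3)/(5*(27 + 4/3)))*(-12) = ((1/5)*(-107/3)/(85/3))*(-12) = ((1/5)*(3/85)*(-107/3))*(-12) = -107/425*(-12) = 1284/425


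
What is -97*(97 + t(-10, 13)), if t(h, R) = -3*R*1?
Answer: -5626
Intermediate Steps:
t(h, R) = -3*R
-97*(97 + t(-10, 13)) = -97*(97 - 3*13) = -97*(97 - 39) = -97*58 = -5626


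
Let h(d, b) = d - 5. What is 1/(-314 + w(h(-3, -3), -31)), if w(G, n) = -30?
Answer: -1/344 ≈ -0.0029070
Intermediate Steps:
h(d, b) = -5 + d
1/(-314 + w(h(-3, -3), -31)) = 1/(-314 - 30) = 1/(-344) = -1/344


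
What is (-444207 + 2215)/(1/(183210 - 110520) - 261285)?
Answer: 32128398480/18992806649 ≈ 1.6916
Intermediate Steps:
(-444207 + 2215)/(1/(183210 - 110520) - 261285) = -441992/(1/72690 - 261285) = -441992/(-18992806649/72690) = -441992*(-72690/18992806649) = 32128398480/18992806649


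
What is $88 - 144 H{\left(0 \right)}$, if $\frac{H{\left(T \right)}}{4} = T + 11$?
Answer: $-6248$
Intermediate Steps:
$H{\left(T \right)} = 44 + 4 T$ ($H{\left(T \right)} = 4 \left(T + 11\right) = 4 \left(11 + T\right) = 44 + 4 T$)
$88 - 144 H{\left(0 \right)} = 88 - 144 \left(44 + 4 \cdot 0\right) = 88 - 144 \left(44 + 0\right) = 88 - 6336 = -6248$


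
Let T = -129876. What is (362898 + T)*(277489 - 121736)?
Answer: 36293875566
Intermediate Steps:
(362898 + T)*(277489 - 121736) = (362898 - 129876)*(277489 - 121736) = 233022*155753 = 36293875566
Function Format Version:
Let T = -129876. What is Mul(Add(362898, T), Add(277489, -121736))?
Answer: 36293875566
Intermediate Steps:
Mul(Add(362898, T), Add(277489, -121736)) = Mul(Add(362898, -129876), Add(277489, -121736)) = Mul(233022, 155753) = 36293875566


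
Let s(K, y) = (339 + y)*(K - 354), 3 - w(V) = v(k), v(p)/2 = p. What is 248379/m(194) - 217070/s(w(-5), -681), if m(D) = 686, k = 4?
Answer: 15173283421/42112854 ≈ 360.30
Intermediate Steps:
v(p) = 2*p
w(V) = -5 (w(V) = 3 - 2*4 = 3 - 1*8 = 3 - 8 = -5)
s(K, y) = (-354 + K)*(339 + y) (s(K, y) = (339 + y)*(-354 + K) = (-354 + K)*(339 + y))
248379/m(194) - 217070/s(w(-5), -681) = 248379/686 - 217070/(-120006 - 354*(-681) + 339*(-5) - 5*(-681)) = 248379*(1/686) - 217070/(-120006 + 241074 - 1695 + 3405) = 248379/686 - 217070/122778 = 248379/686 - 217070*1/122778 = 248379/686 - 108535/61389 = 15173283421/42112854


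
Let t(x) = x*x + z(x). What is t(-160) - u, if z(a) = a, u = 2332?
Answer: 23108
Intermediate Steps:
t(x) = x + x² (t(x) = x*x + x = x² + x = x + x²)
t(-160) - u = -160*(1 - 160) - 1*2332 = -160*(-159) - 2332 = 25440 - 2332 = 23108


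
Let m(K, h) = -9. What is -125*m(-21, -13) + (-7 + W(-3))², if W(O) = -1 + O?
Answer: 1246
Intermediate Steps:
-125*m(-21, -13) + (-7 + W(-3))² = -125*(-9) + (-7 + (-1 - 3))² = 1125 + (-7 - 4)² = 1125 + (-11)² = 1125 + 121 = 1246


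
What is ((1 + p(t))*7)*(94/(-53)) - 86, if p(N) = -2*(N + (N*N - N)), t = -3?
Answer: 6628/53 ≈ 125.06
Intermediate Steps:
p(N) = -2*N**2 (p(N) = -2*(N + (N**2 - N)) = -2*N**2)
((1 + p(t))*7)*(94/(-53)) - 86 = ((1 - 2*(-3)**2)*7)*(94/(-53)) - 86 = ((1 - 2*9)*7)*(94*(-1/53)) - 86 = ((1 - 18)*7)*(-94/53) - 86 = -17*7*(-94/53) - 86 = -119*(-94/53) - 86 = 11186/53 - 86 = 6628/53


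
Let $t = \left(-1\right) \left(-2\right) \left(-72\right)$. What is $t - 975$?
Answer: $-1119$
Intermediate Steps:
$t = -144$ ($t = 2 \left(-72\right) = -144$)
$t - 975 = -144 - 975 = -1119$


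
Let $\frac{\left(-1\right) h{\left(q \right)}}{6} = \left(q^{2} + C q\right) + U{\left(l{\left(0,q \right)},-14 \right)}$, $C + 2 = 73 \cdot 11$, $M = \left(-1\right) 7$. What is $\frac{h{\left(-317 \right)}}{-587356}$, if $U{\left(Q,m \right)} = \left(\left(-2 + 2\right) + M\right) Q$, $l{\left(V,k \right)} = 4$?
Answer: $- \frac{230184}{146839} \approx -1.5676$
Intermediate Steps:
$M = -7$
$U{\left(Q,m \right)} = - 7 Q$ ($U{\left(Q,m \right)} = \left(\left(-2 + 2\right) - 7\right) Q = \left(0 - 7\right) Q = - 7 Q$)
$C = 801$ ($C = -2 + 73 \cdot 11 = -2 + 803 = 801$)
$h{\left(q \right)} = 168 - 4806 q - 6 q^{2}$ ($h{\left(q \right)} = - 6 \left(\left(q^{2} + 801 q\right) - 28\right) = - 6 \left(-28 + q^{2} + 801 q\right) = 168 - 4806 q - 6 q^{2}$)
$\frac{h{\left(-317 \right)}}{-587356} = \frac{168 - -1523502 - 6 \left(-317\right)^{2}}{-587356} = \left(168 + 1523502 - 602934\right) \left(- \frac{1}{587356}\right) = 920736 \left(- \frac{1}{587356}\right) = - \frac{230184}{146839}$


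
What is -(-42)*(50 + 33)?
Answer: 3486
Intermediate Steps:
-(-42)*(50 + 33) = -(-42)*83 = -1*(-3486) = 3486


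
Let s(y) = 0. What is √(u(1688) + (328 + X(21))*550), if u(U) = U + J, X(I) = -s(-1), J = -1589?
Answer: √180499 ≈ 424.85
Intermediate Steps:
X(I) = 0 (X(I) = -1*0 = 0)
u(U) = -1589 + U (u(U) = U - 1589 = -1589 + U)
√(u(1688) + (328 + X(21))*550) = √((-1589 + 1688) + (328 + 0)*550) = √(99 + 328*550) = √(99 + 180400) = √180499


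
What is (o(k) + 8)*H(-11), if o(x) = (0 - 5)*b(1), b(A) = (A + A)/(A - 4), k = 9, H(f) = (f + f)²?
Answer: 16456/3 ≈ 5485.3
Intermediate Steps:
H(f) = 4*f² (H(f) = (2*f)² = 4*f²)
b(A) = 2*A/(-4 + A) (b(A) = (2*A)/(-4 + A) = 2*A/(-4 + A))
o(x) = 10/3 (o(x) = (0 - 5)*(2*1/(-4 + 1)) = -10/(-3) = -10*(-1)/3 = -5*(-⅔) = 10/3)
(o(k) + 8)*H(-11) = (10/3 + 8)*(4*(-11)²) = 34*(4*121)/3 = (34/3)*484 = 16456/3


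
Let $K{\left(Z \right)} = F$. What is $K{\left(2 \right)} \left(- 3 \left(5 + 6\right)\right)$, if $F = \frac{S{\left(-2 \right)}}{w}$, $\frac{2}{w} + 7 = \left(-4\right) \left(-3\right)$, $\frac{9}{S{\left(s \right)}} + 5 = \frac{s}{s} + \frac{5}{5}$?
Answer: $\frac{495}{2} \approx 247.5$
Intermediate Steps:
$S{\left(s \right)} = -3$ ($S{\left(s \right)} = \frac{9}{-5 + \left(\frac{s}{s} + \frac{5}{5}\right)} = \frac{9}{-5 + \left(1 + 5 \cdot \frac{1}{5}\right)} = \frac{9}{-5 + \left(1 + 1\right)} = \frac{9}{-5 + 2} = \frac{9}{-3} = 9 \left(- \frac{1}{3}\right) = -3$)
$w = \frac{2}{5}$ ($w = \frac{2}{-7 - -12} = \frac{2}{-7 + 12} = \frac{2}{5} \approx 0.4$)
$F = - \frac{15}{2}$ ($F = - \frac{3}{\frac{2}{5}} = \left(-3\right) \frac{5}{2} = - \frac{15}{2} \approx -7.5$)
$K{\left(Z \right)} = - \frac{15}{2}$
$K{\left(2 \right)} \left(- 3 \left(5 + 6\right)\right) = - \frac{15 \left(- 3 \left(5 + 6\right)\right)}{2} = - \frac{15 \left(\left(-3\right) 11\right)}{2} = \left(- \frac{15}{2}\right) \left(-33\right) = \frac{495}{2}$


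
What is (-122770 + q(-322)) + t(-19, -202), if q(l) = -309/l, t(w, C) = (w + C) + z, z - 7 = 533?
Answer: -39428913/322 ≈ -1.2245e+5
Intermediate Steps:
z = 540 (z = 7 + 533 = 540)
t(w, C) = 540 + C + w (t(w, C) = (w + C) + 540 = (C + w) + 540 = 540 + C + w)
(-122770 + q(-322)) + t(-19, -202) = (-122770 - 309/(-322)) + (540 - 202 - 19) = (-122770 - 309*(-1/322)) + 319 = (-122770 + 309/322) + 319 = -39531631/322 + 319 = -39428913/322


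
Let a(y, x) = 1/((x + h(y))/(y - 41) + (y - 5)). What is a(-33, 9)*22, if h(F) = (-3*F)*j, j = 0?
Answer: -1628/2821 ≈ -0.57710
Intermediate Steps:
h(F) = 0 (h(F) = -3*F*0 = 0)
a(y, x) = 1/(-5 + y + x/(-41 + y)) (a(y, x) = 1/((x + 0)/(y - 41) + (y - 5)) = 1/(x/(-41 + y) + (-5 + y)) = 1/(-5 + y + x/(-41 + y)))
a(-33, 9)*22 = ((-41 - 33)/(205 + 9 + (-33)² - 46*(-33)))*22 = (-74/(205 + 9 + 1089 + 1518))*22 = (-74/2821)*22 = ((1/2821)*(-74))*22 = -74/2821*22 = -1628/2821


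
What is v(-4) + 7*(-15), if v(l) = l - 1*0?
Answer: -109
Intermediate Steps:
v(l) = l (v(l) = l + 0 = l)
v(-4) + 7*(-15) = -4 + 7*(-15) = -4 - 105 = -109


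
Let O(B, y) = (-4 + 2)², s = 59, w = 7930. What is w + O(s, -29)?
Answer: 7934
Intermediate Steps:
O(B, y) = 4 (O(B, y) = (-2)² = 4)
w + O(s, -29) = 7930 + 4 = 7934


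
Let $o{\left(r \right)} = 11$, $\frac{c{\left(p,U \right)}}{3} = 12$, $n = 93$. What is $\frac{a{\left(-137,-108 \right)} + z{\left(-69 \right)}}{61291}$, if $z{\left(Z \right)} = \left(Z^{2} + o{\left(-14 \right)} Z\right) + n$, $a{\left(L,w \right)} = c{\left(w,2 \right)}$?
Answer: $\frac{4131}{61291} \approx 0.0674$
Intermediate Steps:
$c{\left(p,U \right)} = 36$ ($c{\left(p,U \right)} = 3 \cdot 12 = 36$)
$a{\left(L,w \right)} = 36$
$z{\left(Z \right)} = 93 + Z^{2} + 11 Z$ ($z{\left(Z \right)} = \left(Z^{2} + 11 Z\right) + 93 = 93 + Z^{2} + 11 Z$)
$\frac{a{\left(-137,-108 \right)} + z{\left(-69 \right)}}{61291} = \frac{36 + \left(93 + \left(-69\right)^{2} + 11 \left(-69\right)\right)}{61291} = \left(36 + \left(93 + 4761 - 759\right)\right) \frac{1}{61291} = \left(36 + 4095\right) \frac{1}{61291} = 4131 \cdot \frac{1}{61291} = \frac{4131}{61291}$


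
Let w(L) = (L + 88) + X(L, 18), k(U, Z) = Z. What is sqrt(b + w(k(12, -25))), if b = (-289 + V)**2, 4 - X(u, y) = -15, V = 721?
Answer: sqrt(186706) ≈ 432.09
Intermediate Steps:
X(u, y) = 19 (X(u, y) = 4 - 1*(-15) = 4 + 15 = 19)
b = 186624 (b = (-289 + 721)**2 = 432**2 = 186624)
w(L) = 107 + L (w(L) = (L + 88) + 19 = (88 + L) + 19 = 107 + L)
sqrt(b + w(k(12, -25))) = sqrt(186624 + (107 - 25)) = sqrt(186624 + 82) = sqrt(186706)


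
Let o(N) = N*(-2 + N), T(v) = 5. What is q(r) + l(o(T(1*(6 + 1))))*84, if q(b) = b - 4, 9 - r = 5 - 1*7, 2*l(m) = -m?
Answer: -623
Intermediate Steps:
l(m) = -m/2 (l(m) = (-m)/2 = -m/2)
r = 11 (r = 9 - (5 - 1*7) = 9 - (5 - 7) = 9 - 1*(-2) = 9 + 2 = 11)
q(b) = -4 + b
q(r) + l(o(T(1*(6 + 1))))*84 = (-4 + 11) - 5*(-2 + 5)/2*84 = 7 - 5*3/2*84 = 7 - ½*15*84 = 7 - 15/2*84 = 7 - 630 = -623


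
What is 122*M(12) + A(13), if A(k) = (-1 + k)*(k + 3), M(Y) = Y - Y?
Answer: 192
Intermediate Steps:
M(Y) = 0
A(k) = (-1 + k)*(3 + k)
122*M(12) + A(13) = 122*0 + (-3 + 13² + 2*13) = 0 + (-3 + 169 + 26) = 0 + 192 = 192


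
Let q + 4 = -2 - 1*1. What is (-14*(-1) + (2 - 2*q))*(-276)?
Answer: -8280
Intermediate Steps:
q = -7 (q = -4 + (-2 - 1*1) = -4 + (-2 - 1) = -4 - 3 = -7)
(-14*(-1) + (2 - 2*q))*(-276) = (-14*(-1) + (2 - 2*(-7)))*(-276) = (14 + (2 + 14))*(-276) = (14 + 16)*(-276) = 30*(-276) = -8280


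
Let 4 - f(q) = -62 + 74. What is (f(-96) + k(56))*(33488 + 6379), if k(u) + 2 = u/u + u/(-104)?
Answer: -4943508/13 ≈ -3.8027e+5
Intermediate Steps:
f(q) = -8 (f(q) = 4 - (-62 + 74) = 4 - 1*12 = 4 - 12 = -8)
k(u) = -1 - u/104 (k(u) = -2 + (u/u + u/(-104)) = -2 + (1 + u*(-1/104)) = -2 + (1 - u/104) = -1 - u/104)
(f(-96) + k(56))*(33488 + 6379) = (-8 + (-1 - 1/104*56))*(33488 + 6379) = (-8 + (-1 - 7/13))*39867 = (-8 - 20/13)*39867 = -124/13*39867 = -4943508/13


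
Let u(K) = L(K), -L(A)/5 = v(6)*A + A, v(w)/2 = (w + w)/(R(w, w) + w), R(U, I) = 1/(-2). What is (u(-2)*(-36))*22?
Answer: -42480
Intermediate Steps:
R(U, I) = -½
v(w) = 4*w/(-½ + w) (v(w) = 2*((w + w)/(-½ + w)) = 2*((2*w)/(-½ + w)) = 2*(2*w/(-½ + w)) = 4*w/(-½ + w))
L(A) = -295*A/11 (L(A) = -5*((8*6/(-1 + 2*6))*A + A) = -5*((8*6/(-1 + 12))*A + A) = -5*((8*6/11)*A + A) = -5*((8*6*(1/11))*A + A) = -5*(48*A/11 + A) = -295*A/11)
u(K) = -295*K/11
(u(-2)*(-36))*22 = (-295/11*(-2)*(-36))*22 = ((590/11)*(-36))*22 = -21240/11*22 = -42480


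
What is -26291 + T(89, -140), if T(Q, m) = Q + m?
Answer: -26342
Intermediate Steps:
-26291 + T(89, -140) = -26291 + (89 - 140) = -26291 - 51 = -26342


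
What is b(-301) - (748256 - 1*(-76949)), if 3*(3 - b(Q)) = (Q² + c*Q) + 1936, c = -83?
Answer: -2593126/3 ≈ -8.6438e+5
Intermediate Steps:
b(Q) = -1927/3 - Q²/3 + 83*Q/3 (b(Q) = 3 - ((Q² - 83*Q) + 1936)/3 = 3 - (1936 + Q² - 83*Q)/3 = 3 + (-1936/3 - Q²/3 + 83*Q/3) = -1927/3 - Q²/3 + 83*Q/3)
b(-301) - (748256 - 1*(-76949)) = (-1927/3 - ⅓*(-301)² + (83/3)*(-301)) - (748256 - 1*(-76949)) = (-1927/3 - ⅓*90601 - 24983/3) - (748256 + 76949) = (-1927/3 - 90601/3 - 24983/3) - 1*825205 = -117511/3 - 825205 = -2593126/3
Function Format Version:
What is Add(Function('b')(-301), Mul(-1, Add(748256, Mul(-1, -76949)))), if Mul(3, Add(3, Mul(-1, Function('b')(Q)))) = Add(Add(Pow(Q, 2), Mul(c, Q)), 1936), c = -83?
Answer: Rational(-2593126, 3) ≈ -8.6438e+5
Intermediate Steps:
Function('b')(Q) = Add(Rational(-1927, 3), Mul(Rational(-1, 3), Pow(Q, 2)), Mul(Rational(83, 3), Q)) (Function('b')(Q) = Add(3, Mul(Rational(-1, 3), Add(Add(Pow(Q, 2), Mul(-83, Q)), 1936))) = Add(3, Mul(Rational(-1, 3), Add(1936, Pow(Q, 2), Mul(-83, Q)))) = Add(3, Add(Rational(-1936, 3), Mul(Rational(-1, 3), Pow(Q, 2)), Mul(Rational(83, 3), Q))) = Add(Rational(-1927, 3), Mul(Rational(-1, 3), Pow(Q, 2)), Mul(Rational(83, 3), Q)))
Add(Function('b')(-301), Mul(-1, Add(748256, Mul(-1, -76949)))) = Add(Add(Rational(-1927, 3), Mul(Rational(-1, 3), Pow(-301, 2)), Mul(Rational(83, 3), -301)), Mul(-1, Add(748256, Mul(-1, -76949)))) = Add(Add(Rational(-1927, 3), Mul(Rational(-1, 3), 90601), Rational(-24983, 3)), Mul(-1, Add(748256, 76949))) = Add(Add(Rational(-1927, 3), Rational(-90601, 3), Rational(-24983, 3)), Mul(-1, 825205)) = Add(Rational(-117511, 3), -825205) = Rational(-2593126, 3)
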